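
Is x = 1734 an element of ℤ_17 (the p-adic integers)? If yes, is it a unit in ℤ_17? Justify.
x ∈ ℤ_17 but not a unit; v_17(x) = 2 > 0

ℤ_17 = {x ∈ ℚ_17 : v_17(x) ≥ 0} and ℤ_17^× = {x ∈ ℤ_17 : v_17(x) = 0}. Here v_17(1734) = v_17(num) − v_17(den) = 2; compare against these criteria.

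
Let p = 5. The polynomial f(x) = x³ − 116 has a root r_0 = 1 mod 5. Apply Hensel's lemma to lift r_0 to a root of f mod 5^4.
r_3 = 306 (mod 625)

Hensel: r_{i+1} = r_i − f(r_i)/f′(r_i) mod 5^{i+2}, where f′(x) = 3x². Iterate:
  r_0 = 1 (mod 5)
  r_1 = 6 (mod 25)
  r_2 = 56 (mod 125)
  r_3 = 306 (mod 625)
Final: r = 306 with f(r) ≡ 0 mod 5^4.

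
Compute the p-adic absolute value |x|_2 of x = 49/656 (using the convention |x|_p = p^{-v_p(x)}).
|49/656|_2 = 16

Step 1 — compute v_2(x) by factoring powers of 2 out of the numerator and denominator: v_2(49/656) = -4. Step 2 — apply |x|_p = p^{-v_p(x)} = 2^{4} = 16.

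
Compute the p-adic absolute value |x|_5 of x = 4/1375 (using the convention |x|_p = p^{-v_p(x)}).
|4/1375|_5 = 125

Step 1 — compute v_5(x) by factoring powers of 5 out of the numerator and denominator: v_5(4/1375) = -3. Step 2 — apply |x|_p = p^{-v_p(x)} = 5^{3} = 125.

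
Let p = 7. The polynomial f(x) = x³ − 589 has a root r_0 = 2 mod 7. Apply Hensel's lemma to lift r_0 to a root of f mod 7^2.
r_1 = 30 (mod 49)

Hensel: r_{i+1} = r_i − f(r_i)/f′(r_i) mod 7^{i+2}, where f′(x) = 3x². Iterate:
  r_0 = 2 (mod 7)
  r_1 = 30 (mod 49)
Final: r = 30 with f(r) ≡ 0 mod 7^2.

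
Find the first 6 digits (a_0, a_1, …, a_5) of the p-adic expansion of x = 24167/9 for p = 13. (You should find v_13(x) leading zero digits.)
(a_0, …, a_5) = (0, 0, 0, 7, 1, 10)

v_13(24167/9) = 3, so a_0 = ... = a_2 = 0. Factor out: x = 13^3 · u with u = 11/9 a unit in ℤ_13. Expand u iteratively via a_{v+i} = u_i mod 13, u_{i+1} = (u_i − a_{v+i})/13:
  u_0 = 11/9;  a_3 = 7;  u_1 = (u_0 − 7)/13 = -4/9
  u_1 = -4/9;  a_4 = 1;  u_2 = (u_1 − 1)/13 = -1/9
  u_2 = -1/9;  a_5 = 10;  u_3 = (u_2 − 10)/13 = -7/9
Digits: (0, 0, 0, 7, 1, 10).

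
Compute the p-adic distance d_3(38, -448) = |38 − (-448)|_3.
d_3(38, -448) = 1/243

Step 1 — x − y = 38 − (-448) = 486. Step 2 — v_3(486) = 5 (factor: 486 = (3^5 · 2); the sign does not affect v_p). Step 3 — |x − y|_3 = 3^{-5} = 1/243.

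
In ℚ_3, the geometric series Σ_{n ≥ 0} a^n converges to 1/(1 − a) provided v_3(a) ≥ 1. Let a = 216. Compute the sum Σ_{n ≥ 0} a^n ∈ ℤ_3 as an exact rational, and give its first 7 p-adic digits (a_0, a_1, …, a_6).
Σ a^n = 1/(1 − a) = -1/215;  first 7 digits = (1, 0, 0, 2, 2, 0, 1)

v_3(a) = 3 ≥ 1, so the series converges in ℤ_3 to 1/(1 − a) = 1/(1 − 216) = -1/215. Expand this rational in ℤ_3: compute digits iteratively via d_i = x_i mod 3, x_{i+1} = (x_i − d_i)/3. The first 7 digits are (1, 0, 0, 2, 2, 0, 1).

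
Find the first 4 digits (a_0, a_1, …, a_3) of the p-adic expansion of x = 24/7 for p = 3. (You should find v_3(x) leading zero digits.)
(a_0, …, a_3) = (0, 2, 1, 0)

v_3(24/7) = 1, so a_0 = ... = a_0 = 0. Factor out: x = 3^1 · u with u = 8/7 a unit in ℤ_3. Expand u iteratively via a_{v+i} = u_i mod 3, u_{i+1} = (u_i − a_{v+i})/3:
  u_0 = 8/7;  a_1 = 2;  u_1 = (u_0 − 2)/3 = -2/7
  u_1 = -2/7;  a_2 = 1;  u_2 = (u_1 − 1)/3 = -3/7
  u_2 = -3/7;  a_3 = 0;  u_3 = (u_2 − 0)/3 = -1/7
Digits: (0, 2, 1, 0).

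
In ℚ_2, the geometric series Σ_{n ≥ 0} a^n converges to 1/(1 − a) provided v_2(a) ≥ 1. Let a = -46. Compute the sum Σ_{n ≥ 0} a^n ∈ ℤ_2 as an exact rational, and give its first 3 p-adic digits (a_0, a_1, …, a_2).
Σ a^n = 1/(1 − a) = 1/47;  first 3 digits = (1, 1, 1)

v_2(a) = 1 ≥ 1, so the series converges in ℤ_2 to 1/(1 − a) = 1/(1 − (-46)) = 1/47. Expand this rational in ℤ_2: compute digits iteratively via d_i = x_i mod 2, x_{i+1} = (x_i − d_i)/2. The first 3 digits are (1, 1, 1).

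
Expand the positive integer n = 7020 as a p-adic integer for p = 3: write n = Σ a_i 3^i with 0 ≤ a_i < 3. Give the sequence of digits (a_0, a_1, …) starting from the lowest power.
(a_0, a_1, …) = (0, 0, 0, 2, 2, 1, 0, 0, 1)

Repeated division by 3 gives the digits low-to-high: 7020 = 2·3^3 + 2·3^4 + 1·3^5 + 1·3^8. Digit sequence: (0, 0, 0, 2, 2, 1, 0, 0, 1).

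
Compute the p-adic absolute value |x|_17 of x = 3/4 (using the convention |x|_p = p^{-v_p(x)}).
|3/4|_17 = 1

Step 1 — compute v_17(x) by factoring powers of 17 out of the numerator and denominator: v_17(3/4) = 0. Step 2 — apply |x|_p = p^{-v_p(x)} = 17^{0} = 1.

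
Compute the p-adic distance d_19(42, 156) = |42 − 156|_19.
d_19(42, 156) = 1/19

Step 1 — x − y = 42 − 156 = -114. Step 2 — v_19(-114) = 1 (factor: -114 = −(19^1 · 6); the sign does not affect v_p). Step 3 — |x − y|_19 = 19^{-1} = 1/19.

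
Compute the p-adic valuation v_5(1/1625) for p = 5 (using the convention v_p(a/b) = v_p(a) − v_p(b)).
v_5(1/1625) = -3

Factor powers of 5 from the numerator and denominator of the reduced fraction: 1 = 5^0 · 1 and 1625 = 5^3 · 13. Apply v_p(a/b) = v_p(a) − v_p(b): v_5(1/1625) = 0 − 3 = -3.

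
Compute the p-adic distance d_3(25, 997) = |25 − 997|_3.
d_3(25, 997) = 1/243

Step 1 — x − y = 25 − 997 = -972. Step 2 — v_3(-972) = 5 (factor: -972 = −(3^5 · 4); the sign does not affect v_p). Step 3 — |x − y|_3 = 3^{-5} = 1/243.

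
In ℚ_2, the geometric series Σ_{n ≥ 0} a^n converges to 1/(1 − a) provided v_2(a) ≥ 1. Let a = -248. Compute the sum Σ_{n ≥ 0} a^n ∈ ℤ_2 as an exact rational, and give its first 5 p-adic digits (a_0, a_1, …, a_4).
Σ a^n = 1/(1 − a) = 1/249;  first 5 digits = (1, 0, 0, 1, 0)

v_2(a) = 3 ≥ 1, so the series converges in ℤ_2 to 1/(1 − a) = 1/(1 − (-248)) = 1/249. Expand this rational in ℤ_2: compute digits iteratively via d_i = x_i mod 2, x_{i+1} = (x_i − d_i)/2. The first 5 digits are (1, 0, 0, 1, 0).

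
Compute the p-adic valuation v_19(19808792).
v_19(19808792) = 5

v_19(n) is the largest exponent k such that 19^k divides n. Factor out: 19808792 = 19^5 · 8. (Sign doesn't affect v_p.) So v_19(19808792) = 5.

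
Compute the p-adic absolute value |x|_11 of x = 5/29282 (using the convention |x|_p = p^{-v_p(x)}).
|5/29282|_11 = 14641

Step 1 — compute v_11(x) by factoring powers of 11 out of the numerator and denominator: v_11(5/29282) = -4. Step 2 — apply |x|_p = p^{-v_p(x)} = 11^{4} = 14641.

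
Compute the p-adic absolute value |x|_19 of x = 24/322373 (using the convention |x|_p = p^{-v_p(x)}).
|24/322373|_19 = 6859

Step 1 — compute v_19(x) by factoring powers of 19 out of the numerator and denominator: v_19(24/322373) = -3. Step 2 — apply |x|_p = p^{-v_p(x)} = 19^{3} = 6859.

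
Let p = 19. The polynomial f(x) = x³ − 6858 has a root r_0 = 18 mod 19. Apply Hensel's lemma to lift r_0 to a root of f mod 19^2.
r_1 = 360 (mod 361)

Hensel: r_{i+1} = r_i − f(r_i)/f′(r_i) mod 19^{i+2}, where f′(x) = 3x². Iterate:
  r_0 = 18 (mod 19)
  r_1 = 360 (mod 361)
Final: r = 360 with f(r) ≡ 0 mod 19^2.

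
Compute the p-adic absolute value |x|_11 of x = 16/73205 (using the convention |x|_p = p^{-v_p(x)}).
|16/73205|_11 = 14641

Step 1 — compute v_11(x) by factoring powers of 11 out of the numerator and denominator: v_11(16/73205) = -4. Step 2 — apply |x|_p = p^{-v_p(x)} = 11^{4} = 14641.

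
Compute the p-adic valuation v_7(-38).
v_7(-38) = 0

v_7(n) is the largest exponent k such that 7^k divides n. Factor out: -38 = -7^0 · 38. (Sign doesn't affect v_p.) So v_7(-38) = 0.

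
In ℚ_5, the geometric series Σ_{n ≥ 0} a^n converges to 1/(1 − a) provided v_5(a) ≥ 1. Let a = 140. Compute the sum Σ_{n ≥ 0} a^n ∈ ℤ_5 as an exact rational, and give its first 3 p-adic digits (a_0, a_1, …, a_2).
Σ a^n = 1/(1 − a) = -1/139;  first 3 digits = (1, 3, 4)

v_5(a) = 1 ≥ 1, so the series converges in ℤ_5 to 1/(1 − a) = 1/(1 − 140) = -1/139. Expand this rational in ℤ_5: compute digits iteratively via d_i = x_i mod 5, x_{i+1} = (x_i − d_i)/5. The first 3 digits are (1, 3, 4).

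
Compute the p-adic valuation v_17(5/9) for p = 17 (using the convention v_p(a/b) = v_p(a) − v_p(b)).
v_17(5/9) = 0

Factor powers of 17 from the numerator and denominator of the reduced fraction: 5 = 17^0 · 5 and 9 = 17^0 · 9. Apply v_p(a/b) = v_p(a) − v_p(b): v_17(5/9) = 0 − 0 = 0.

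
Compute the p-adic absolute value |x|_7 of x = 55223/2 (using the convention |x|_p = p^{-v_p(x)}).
|55223/2|_7 = 1/2401

Step 1 — compute v_7(x) by factoring powers of 7 out of the numerator and denominator: v_7(55223/2) = 4. Step 2 — apply |x|_p = p^{-v_p(x)} = 7^{-4} = 1/2401.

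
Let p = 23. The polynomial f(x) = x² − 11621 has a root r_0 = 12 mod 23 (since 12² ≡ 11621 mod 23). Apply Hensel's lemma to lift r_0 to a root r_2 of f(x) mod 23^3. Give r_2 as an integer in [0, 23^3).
r_2 = 1438 (mod 12167)

Hensel's recurrence: r_{i+1} = r_i − f(r_i)·(f′(r_i))^{-1} mod 23^{i+2}, with f′(x) = 2x. Iterate:
  r_0 = 12 (mod 23)
  r_1 = 380 (mod 529)
  r_2 = 1438 (mod 12167)
Final: r_2 = 1438, and one checks f(r_2) ≡ 0 mod 23^3.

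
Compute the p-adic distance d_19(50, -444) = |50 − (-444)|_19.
d_19(50, -444) = 1/19

Step 1 — x − y = 50 − (-444) = 494. Step 2 — v_19(494) = 1 (factor: 494 = (19^1 · 26); the sign does not affect v_p). Step 3 — |x − y|_19 = 19^{-1} = 1/19.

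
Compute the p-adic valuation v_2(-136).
v_2(-136) = 3

v_2(n) is the largest exponent k such that 2^k divides n. Factor out: -136 = -2^3 · 17. (Sign doesn't affect v_p.) So v_2(-136) = 3.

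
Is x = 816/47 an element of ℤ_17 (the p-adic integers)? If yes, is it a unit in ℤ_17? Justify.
x ∈ ℤ_17 but not a unit; v_17(x) = 1 > 0

ℤ_17 = {x ∈ ℚ_17 : v_17(x) ≥ 0} and ℤ_17^× = {x ∈ ℤ_17 : v_17(x) = 0}. Here v_17(816/47) = v_17(num) − v_17(den) = 1; compare against these criteria.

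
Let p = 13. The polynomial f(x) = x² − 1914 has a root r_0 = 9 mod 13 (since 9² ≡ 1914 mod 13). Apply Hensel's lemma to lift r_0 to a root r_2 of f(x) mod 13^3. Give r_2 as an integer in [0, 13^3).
r_2 = 1491 (mod 2197)

Hensel's recurrence: r_{i+1} = r_i − f(r_i)·(f′(r_i))^{-1} mod 13^{i+2}, with f′(x) = 2x. Iterate:
  r_0 = 9 (mod 13)
  r_1 = 139 (mod 169)
  r_2 = 1491 (mod 2197)
Final: r_2 = 1491, and one checks f(r_2) ≡ 0 mod 13^3.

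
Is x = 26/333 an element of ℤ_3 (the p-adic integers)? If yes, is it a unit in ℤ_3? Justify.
x ∉ ℤ_3 (v_3(x) = -2 < 0)

ℤ_3 = {x ∈ ℚ_3 : v_3(x) ≥ 0} and ℤ_3^× = {x ∈ ℤ_3 : v_3(x) = 0}. Here v_3(26/333) = v_3(num) − v_3(den) = -2; compare against these criteria.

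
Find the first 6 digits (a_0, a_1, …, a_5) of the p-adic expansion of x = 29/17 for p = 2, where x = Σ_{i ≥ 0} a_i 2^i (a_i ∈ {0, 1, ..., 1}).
(a_0, …, a_5) = (1, 0, 1, 1, 0, 0)

v_2(29/17) = 0 (numerator and denominator both coprime to 2), so x ∈ ℤ_2^×. Compute digits iteratively via a_i = x_i mod 2, x_{i+1} = (x_i − a_i)/2, with x_0 = x:
  x_0 = 29/17;  a_0 = 1;  x_1 = (x_0 − 1)/2 = 6/17
  x_1 = 6/17;  a_1 = 0;  x_2 = (x_1 − 0)/2 = 3/17
  x_2 = 3/17;  a_2 = 1;  x_3 = (x_2 − 1)/2 = -7/17
  x_3 = -7/17;  a_3 = 1;  x_4 = (x_3 − 1)/2 = -12/17
  x_4 = -12/17;  a_4 = 0;  x_5 = (x_4 − 0)/2 = -6/17
  x_5 = -6/17;  a_5 = 0;  x_6 = (x_5 − 0)/2 = -3/17
Digits: (1, 0, 1, 1, 0, 0).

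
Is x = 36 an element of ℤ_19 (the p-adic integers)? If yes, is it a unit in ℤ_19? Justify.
x ∈ ℤ_19^× (unit); v_19(x) = 0

ℤ_19 = {x ∈ ℚ_19 : v_19(x) ≥ 0} and ℤ_19^× = {x ∈ ℤ_19 : v_19(x) = 0}. Here v_19(36) = v_19(num) − v_19(den) = 0; compare against these criteria.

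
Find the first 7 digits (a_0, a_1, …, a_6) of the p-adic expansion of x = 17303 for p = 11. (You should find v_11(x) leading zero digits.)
(a_0, …, a_6) = (0, 0, 0, 2, 1, 0, 0)

v_11(17303) = 3, so a_0 = ... = a_2 = 0. Factor out: x = 11^3 · u with u = 13 a unit in ℤ_11. Expand u iteratively via a_{v+i} = u_i mod 11, u_{i+1} = (u_i − a_{v+i})/11:
  u_0 = 13;  a_3 = 2;  u_1 = (u_0 − 2)/11 = 1
  u_1 = 1;  a_4 = 1;  u_2 = (u_1 − 1)/11 = 0
  u_2 = 0;  a_5 = 0;  u_3 = (u_2 − 0)/11 = 0
  u_3 = 0;  a_6 = 0;  u_4 = (u_3 − 0)/11 = 0
Digits: (0, 0, 0, 2, 1, 0, 0).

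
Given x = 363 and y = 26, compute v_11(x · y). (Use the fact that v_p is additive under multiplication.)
v_11(9438) = 2

v_p(x) = 2 (factor: 363 = 11^2 · 3); v_p(y) = 0 (factor: 26 = 11^0 · 26). Additivity: v_p(xy) = v_p(x) + v_p(y) = 2 + 0 = 2. (Direct check: xy = 9438 = 11^2 · (78).)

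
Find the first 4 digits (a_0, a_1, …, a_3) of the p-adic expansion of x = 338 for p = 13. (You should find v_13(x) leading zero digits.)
(a_0, …, a_3) = (0, 0, 2, 0)

v_13(338) = 2, so a_0 = ... = a_1 = 0. Factor out: x = 13^2 · u with u = 2 a unit in ℤ_13. Expand u iteratively via a_{v+i} = u_i mod 13, u_{i+1} = (u_i − a_{v+i})/13:
  u_0 = 2;  a_2 = 2;  u_1 = (u_0 − 2)/13 = 0
  u_1 = 0;  a_3 = 0;  u_2 = (u_1 − 0)/13 = 0
Digits: (0, 0, 2, 0).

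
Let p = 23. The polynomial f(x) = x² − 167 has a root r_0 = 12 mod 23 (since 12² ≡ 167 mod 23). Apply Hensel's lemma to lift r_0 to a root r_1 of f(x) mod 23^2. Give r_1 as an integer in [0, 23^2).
r_1 = 35 (mod 529)

Hensel's recurrence: r_{i+1} = r_i − f(r_i)·(f′(r_i))^{-1} mod 23^{i+2}, with f′(x) = 2x. Iterate:
  r_0 = 12 (mod 23)
  r_1 = 35 (mod 529)
Final: r_1 = 35, and one checks f(r_1) ≡ 0 mod 23^2.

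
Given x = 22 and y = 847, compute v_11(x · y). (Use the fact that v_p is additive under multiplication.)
v_11(18634) = 3

v_p(x) = 1 (factor: 22 = 11^1 · 2); v_p(y) = 2 (factor: 847 = 11^2 · 7). Additivity: v_p(xy) = v_p(x) + v_p(y) = 1 + 2 = 3. (Direct check: xy = 18634 = 11^3 · (14).)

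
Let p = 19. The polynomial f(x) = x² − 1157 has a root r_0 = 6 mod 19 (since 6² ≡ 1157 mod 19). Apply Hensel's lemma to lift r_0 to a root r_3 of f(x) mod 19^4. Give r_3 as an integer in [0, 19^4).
r_3 = 63846 (mod 130321)

Hensel's recurrence: r_{i+1} = r_i − f(r_i)·(f′(r_i))^{-1} mod 19^{i+2}, with f′(x) = 2x. Iterate:
  r_0 = 6 (mod 19)
  r_1 = 310 (mod 361)
  r_2 = 2115 (mod 6859)
  r_3 = 63846 (mod 130321)
Final: r_3 = 63846, and one checks f(r_3) ≡ 0 mod 19^4.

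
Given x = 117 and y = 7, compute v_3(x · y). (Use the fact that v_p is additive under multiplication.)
v_3(819) = 2

v_p(x) = 2 (factor: 117 = 3^2 · 13); v_p(y) = 0 (factor: 7 = 3^0 · 7). Additivity: v_p(xy) = v_p(x) + v_p(y) = 2 + 0 = 2. (Direct check: xy = 819 = 3^2 · (91).)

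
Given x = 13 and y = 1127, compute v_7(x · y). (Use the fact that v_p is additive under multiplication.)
v_7(14651) = 2

v_p(x) = 0 (factor: 13 = 7^0 · 13); v_p(y) = 2 (factor: 1127 = 7^2 · 23). Additivity: v_p(xy) = v_p(x) + v_p(y) = 0 + 2 = 2. (Direct check: xy = 14651 = 7^2 · (299).)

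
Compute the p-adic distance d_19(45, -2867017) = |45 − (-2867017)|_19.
d_19(45, -2867017) = 1/130321

Step 1 — x − y = 45 − (-2867017) = 2867062. Step 2 — v_19(2867062) = 4 (factor: 2867062 = (19^4 · 22); the sign does not affect v_p). Step 3 — |x − y|_19 = 19^{-4} = 1/130321.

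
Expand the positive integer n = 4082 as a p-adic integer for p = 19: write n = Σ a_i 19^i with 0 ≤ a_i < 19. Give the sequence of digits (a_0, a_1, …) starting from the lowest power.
(a_0, a_1, …) = (16, 5, 11)

Repeated division by 19 gives the digits low-to-high: 4082 = 16 + 5·19^1 + 11·19^2. Digit sequence: (16, 5, 11).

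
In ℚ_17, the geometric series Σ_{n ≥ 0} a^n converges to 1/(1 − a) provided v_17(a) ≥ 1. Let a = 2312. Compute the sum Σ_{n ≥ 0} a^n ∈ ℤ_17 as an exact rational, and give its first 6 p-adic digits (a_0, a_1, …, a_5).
Σ a^n = 1/(1 − a) = -1/2311;  first 6 digits = (1, 0, 8, 0, 13, 3)

v_17(a) = 2 ≥ 1, so the series converges in ℤ_17 to 1/(1 − a) = 1/(1 − 2312) = -1/2311. Expand this rational in ℤ_17: compute digits iteratively via d_i = x_i mod 17, x_{i+1} = (x_i − d_i)/17. The first 6 digits are (1, 0, 8, 0, 13, 3).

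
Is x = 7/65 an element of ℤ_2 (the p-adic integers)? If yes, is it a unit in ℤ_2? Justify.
x ∈ ℤ_2^× (unit); v_2(x) = 0

ℤ_2 = {x ∈ ℚ_2 : v_2(x) ≥ 0} and ℤ_2^× = {x ∈ ℤ_2 : v_2(x) = 0}. Here v_2(7/65) = v_2(num) − v_2(den) = 0; compare against these criteria.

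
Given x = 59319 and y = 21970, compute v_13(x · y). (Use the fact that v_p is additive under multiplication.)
v_13(1303238430) = 6

v_p(x) = 3 (factor: 59319 = 13^3 · 27); v_p(y) = 3 (factor: 21970 = 13^3 · 10). Additivity: v_p(xy) = v_p(x) + v_p(y) = 3 + 3 = 6. (Direct check: xy = 1303238430 = 13^6 · (270).)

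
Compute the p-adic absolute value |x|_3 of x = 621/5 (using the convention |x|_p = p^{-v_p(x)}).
|621/5|_3 = 1/27

Step 1 — compute v_3(x) by factoring powers of 3 out of the numerator and denominator: v_3(621/5) = 3. Step 2 — apply |x|_p = p^{-v_p(x)} = 3^{-3} = 1/27.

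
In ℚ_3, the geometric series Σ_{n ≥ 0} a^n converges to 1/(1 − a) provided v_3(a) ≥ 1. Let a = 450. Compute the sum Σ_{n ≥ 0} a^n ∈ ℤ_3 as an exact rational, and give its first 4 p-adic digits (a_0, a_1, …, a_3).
Σ a^n = 1/(1 − a) = -1/449;  first 4 digits = (1, 0, 2, 1)

v_3(a) = 2 ≥ 1, so the series converges in ℤ_3 to 1/(1 − a) = 1/(1 − 450) = -1/449. Expand this rational in ℤ_3: compute digits iteratively via d_i = x_i mod 3, x_{i+1} = (x_i − d_i)/3. The first 4 digits are (1, 0, 2, 1).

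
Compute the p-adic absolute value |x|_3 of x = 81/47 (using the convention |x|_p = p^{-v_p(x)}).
|81/47|_3 = 1/81

Step 1 — compute v_3(x) by factoring powers of 3 out of the numerator and denominator: v_3(81/47) = 4. Step 2 — apply |x|_p = p^{-v_p(x)} = 3^{-4} = 1/81.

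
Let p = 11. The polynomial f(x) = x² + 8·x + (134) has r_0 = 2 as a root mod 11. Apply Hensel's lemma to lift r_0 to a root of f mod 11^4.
r_3 = 11101 (mod 14641)

Hensel: r_{i+1} = r_i − f(r_i)·(f′(r_i))^{-1} mod 11^{i+2}, f′(x) = 2x + 8. Iterate:
  r_0 = 2 (mod 11)
  r_1 = 90 (mod 121)
  r_2 = 453 (mod 1331)
  r_3 = 11101 (mod 14641)
Final: r = 11101 satisfies f(r) ≡ 0 mod 11^4.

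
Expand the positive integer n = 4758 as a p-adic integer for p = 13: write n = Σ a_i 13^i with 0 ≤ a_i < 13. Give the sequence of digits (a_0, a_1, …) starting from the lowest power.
(a_0, a_1, …) = (0, 2, 2, 2)

Repeated division by 13 gives the digits low-to-high: 4758 = 2·13^1 + 2·13^2 + 2·13^3. Digit sequence: (0, 2, 2, 2).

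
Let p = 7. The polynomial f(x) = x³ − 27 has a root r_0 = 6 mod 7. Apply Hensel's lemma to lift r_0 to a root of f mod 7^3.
r_2 = 286 (mod 343)

Hensel: r_{i+1} = r_i − f(r_i)/f′(r_i) mod 7^{i+2}, where f′(x) = 3x². Iterate:
  r_0 = 6 (mod 7)
  r_1 = 41 (mod 49)
  r_2 = 286 (mod 343)
Final: r = 286 with f(r) ≡ 0 mod 7^3.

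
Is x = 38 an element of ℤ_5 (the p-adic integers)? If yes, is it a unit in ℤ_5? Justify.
x ∈ ℤ_5^× (unit); v_5(x) = 0

ℤ_5 = {x ∈ ℚ_5 : v_5(x) ≥ 0} and ℤ_5^× = {x ∈ ℤ_5 : v_5(x) = 0}. Here v_5(38) = v_5(num) − v_5(den) = 0; compare against these criteria.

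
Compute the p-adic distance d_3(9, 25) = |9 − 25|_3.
d_3(9, 25) = 1

Step 1 — x − y = 9 − 25 = -16. Step 2 — v_3(-16) = 0 (factor: -16 = −(3^0 · 16); the sign does not affect v_p). Step 3 — |x − y|_3 = 3^{0} = 1.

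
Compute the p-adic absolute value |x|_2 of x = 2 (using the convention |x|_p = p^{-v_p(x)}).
|2|_2 = 1/2

Step 1 — compute v_2(x) by factoring powers of 2 out of the numerator and denominator: v_2(2) = 1. Step 2 — apply |x|_p = p^{-v_p(x)} = 2^{-1} = 1/2.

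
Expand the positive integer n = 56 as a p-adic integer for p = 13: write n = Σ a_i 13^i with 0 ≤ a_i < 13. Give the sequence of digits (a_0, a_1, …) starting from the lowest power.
(a_0, a_1, …) = (4, 4)

Repeated division by 13 gives the digits low-to-high: 56 = 4 + 4·13^1. Digit sequence: (4, 4).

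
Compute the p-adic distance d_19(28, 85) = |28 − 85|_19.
d_19(28, 85) = 1/19

Step 1 — x − y = 28 − 85 = -57. Step 2 — v_19(-57) = 1 (factor: -57 = −(19^1 · 3); the sign does not affect v_p). Step 3 — |x − y|_19 = 19^{-1} = 1/19.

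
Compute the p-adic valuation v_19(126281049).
v_19(126281049) = 5

v_19(n) is the largest exponent k such that 19^k divides n. Factor out: 126281049 = 19^5 · 51. (Sign doesn't affect v_p.) So v_19(126281049) = 5.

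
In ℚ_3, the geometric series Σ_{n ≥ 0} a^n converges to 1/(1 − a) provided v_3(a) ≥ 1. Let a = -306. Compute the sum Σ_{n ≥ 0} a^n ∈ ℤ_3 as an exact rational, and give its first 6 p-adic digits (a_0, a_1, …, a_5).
Σ a^n = 1/(1 − a) = 1/307;  first 6 digits = (1, 0, 2, 0, 0, 0)

v_3(a) = 2 ≥ 1, so the series converges in ℤ_3 to 1/(1 − a) = 1/(1 − (-306)) = 1/307. Expand this rational in ℤ_3: compute digits iteratively via d_i = x_i mod 3, x_{i+1} = (x_i − d_i)/3. The first 6 digits are (1, 0, 2, 0, 0, 0).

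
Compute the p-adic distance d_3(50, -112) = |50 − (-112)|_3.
d_3(50, -112) = 1/81

Step 1 — x − y = 50 − (-112) = 162. Step 2 — v_3(162) = 4 (factor: 162 = (3^4 · 2); the sign does not affect v_p). Step 3 — |x − y|_3 = 3^{-4} = 1/81.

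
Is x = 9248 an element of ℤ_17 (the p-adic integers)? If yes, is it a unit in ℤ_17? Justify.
x ∈ ℤ_17 but not a unit; v_17(x) = 2 > 0

ℤ_17 = {x ∈ ℚ_17 : v_17(x) ≥ 0} and ℤ_17^× = {x ∈ ℤ_17 : v_17(x) = 0}. Here v_17(9248) = v_17(num) − v_17(den) = 2; compare against these criteria.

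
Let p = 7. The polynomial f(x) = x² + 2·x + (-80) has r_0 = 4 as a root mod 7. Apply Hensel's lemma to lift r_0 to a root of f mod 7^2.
r_1 = 39 (mod 49)

Hensel: r_{i+1} = r_i − f(r_i)·(f′(r_i))^{-1} mod 7^{i+2}, f′(x) = 2x + 2. Iterate:
  r_0 = 4 (mod 7)
  r_1 = 39 (mod 49)
Final: r = 39 satisfies f(r) ≡ 0 mod 7^2.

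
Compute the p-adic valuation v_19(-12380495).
v_19(-12380495) = 5

v_19(n) is the largest exponent k such that 19^k divides n. Factor out: -12380495 = -19^5 · 5. (Sign doesn't affect v_p.) So v_19(-12380495) = 5.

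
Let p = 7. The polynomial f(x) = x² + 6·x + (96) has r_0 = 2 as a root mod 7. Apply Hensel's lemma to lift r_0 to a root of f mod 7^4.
r_3 = 667 (mod 2401)

Hensel: r_{i+1} = r_i − f(r_i)·(f′(r_i))^{-1} mod 7^{i+2}, f′(x) = 2x + 6. Iterate:
  r_0 = 2 (mod 7)
  r_1 = 30 (mod 49)
  r_2 = 324 (mod 343)
  r_3 = 667 (mod 2401)
Final: r = 667 satisfies f(r) ≡ 0 mod 7^4.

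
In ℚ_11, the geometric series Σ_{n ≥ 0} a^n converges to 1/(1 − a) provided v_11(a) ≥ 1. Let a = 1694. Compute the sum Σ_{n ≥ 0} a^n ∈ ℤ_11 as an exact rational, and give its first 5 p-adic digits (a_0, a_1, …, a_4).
Σ a^n = 1/(1 − a) = -1/1693;  first 5 digits = (1, 0, 3, 1, 9)

v_11(a) = 2 ≥ 1, so the series converges in ℤ_11 to 1/(1 − a) = 1/(1 − 1694) = -1/1693. Expand this rational in ℤ_11: compute digits iteratively via d_i = x_i mod 11, x_{i+1} = (x_i − d_i)/11. The first 5 digits are (1, 0, 3, 1, 9).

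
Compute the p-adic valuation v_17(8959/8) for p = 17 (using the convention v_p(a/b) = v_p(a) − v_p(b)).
v_17(8959/8) = 2

Factor powers of 17 from the numerator and denominator of the reduced fraction: 8959 = 17^2 · 31 and 8 = 17^0 · 8. Apply v_p(a/b) = v_p(a) − v_p(b): v_17(8959/8) = 2 − 0 = 2.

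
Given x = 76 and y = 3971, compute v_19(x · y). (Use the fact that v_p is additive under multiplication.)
v_19(301796) = 3

v_p(x) = 1 (factor: 76 = 19^1 · 4); v_p(y) = 2 (factor: 3971 = 19^2 · 11). Additivity: v_p(xy) = v_p(x) + v_p(y) = 1 + 2 = 3. (Direct check: xy = 301796 = 19^3 · (44).)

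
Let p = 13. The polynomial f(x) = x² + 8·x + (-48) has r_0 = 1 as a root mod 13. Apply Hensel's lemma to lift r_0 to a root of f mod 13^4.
r_3 = 28549 (mod 28561)

Hensel: r_{i+1} = r_i − f(r_i)·(f′(r_i))^{-1} mod 13^{i+2}, f′(x) = 2x + 8. Iterate:
  r_0 = 1 (mod 13)
  r_1 = 157 (mod 169)
  r_2 = 2185 (mod 2197)
  r_3 = 28549 (mod 28561)
Final: r = 28549 satisfies f(r) ≡ 0 mod 13^4.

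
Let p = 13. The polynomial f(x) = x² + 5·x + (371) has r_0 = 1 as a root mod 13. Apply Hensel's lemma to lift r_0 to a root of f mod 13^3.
r_2 = 1275 (mod 2197)

Hensel: r_{i+1} = r_i − f(r_i)·(f′(r_i))^{-1} mod 13^{i+2}, f′(x) = 2x + 5. Iterate:
  r_0 = 1 (mod 13)
  r_1 = 92 (mod 169)
  r_2 = 1275 (mod 2197)
Final: r = 1275 satisfies f(r) ≡ 0 mod 13^3.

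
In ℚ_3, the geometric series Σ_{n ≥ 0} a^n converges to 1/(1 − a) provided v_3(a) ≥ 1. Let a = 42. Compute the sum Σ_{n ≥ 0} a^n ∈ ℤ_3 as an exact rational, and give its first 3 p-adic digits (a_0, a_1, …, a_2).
Σ a^n = 1/(1 − a) = -1/41;  first 3 digits = (1, 2, 2)

v_3(a) = 1 ≥ 1, so the series converges in ℤ_3 to 1/(1 − a) = 1/(1 − 42) = -1/41. Expand this rational in ℤ_3: compute digits iteratively via d_i = x_i mod 3, x_{i+1} = (x_i − d_i)/3. The first 3 digits are (1, 2, 2).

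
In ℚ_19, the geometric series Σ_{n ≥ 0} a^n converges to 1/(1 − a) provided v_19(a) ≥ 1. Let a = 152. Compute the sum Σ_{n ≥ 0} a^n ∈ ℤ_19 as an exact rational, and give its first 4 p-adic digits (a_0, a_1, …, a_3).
Σ a^n = 1/(1 − a) = -1/151;  first 4 digits = (1, 8, 7, 2)

v_19(a) = 1 ≥ 1, so the series converges in ℤ_19 to 1/(1 − a) = 1/(1 − 152) = -1/151. Expand this rational in ℤ_19: compute digits iteratively via d_i = x_i mod 19, x_{i+1} = (x_i − d_i)/19. The first 4 digits are (1, 8, 7, 2).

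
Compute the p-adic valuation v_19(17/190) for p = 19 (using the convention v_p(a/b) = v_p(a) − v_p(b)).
v_19(17/190) = -1

Factor powers of 19 from the numerator and denominator of the reduced fraction: 17 = 19^0 · 17 and 190 = 19^1 · 10. Apply v_p(a/b) = v_p(a) − v_p(b): v_19(17/190) = 0 − 1 = -1.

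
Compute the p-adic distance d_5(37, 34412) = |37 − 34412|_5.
d_5(37, 34412) = 1/3125

Step 1 — x − y = 37 − 34412 = -34375. Step 2 — v_5(-34375) = 5 (factor: -34375 = −(5^5 · 11); the sign does not affect v_p). Step 3 — |x − y|_5 = 5^{-5} = 1/3125.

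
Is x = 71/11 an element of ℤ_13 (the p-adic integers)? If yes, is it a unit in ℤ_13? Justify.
x ∈ ℤ_13^× (unit); v_13(x) = 0

ℤ_13 = {x ∈ ℚ_13 : v_13(x) ≥ 0} and ℤ_13^× = {x ∈ ℤ_13 : v_13(x) = 0}. Here v_13(71/11) = v_13(num) − v_13(den) = 0; compare against these criteria.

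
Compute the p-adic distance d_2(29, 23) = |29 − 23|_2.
d_2(29, 23) = 1/2

Step 1 — x − y = 29 − 23 = 6. Step 2 — v_2(6) = 1 (factor: 6 = (2^1 · 3); the sign does not affect v_p). Step 3 — |x − y|_2 = 2^{-1} = 1/2.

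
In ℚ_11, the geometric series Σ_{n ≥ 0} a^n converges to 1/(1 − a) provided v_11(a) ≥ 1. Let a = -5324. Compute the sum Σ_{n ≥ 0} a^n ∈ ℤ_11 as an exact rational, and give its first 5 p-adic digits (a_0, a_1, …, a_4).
Σ a^n = 1/(1 − a) = 1/5325;  first 5 digits = (1, 0, 0, 7, 10)

v_11(a) = 3 ≥ 1, so the series converges in ℤ_11 to 1/(1 − a) = 1/(1 − (-5324)) = 1/5325. Expand this rational in ℤ_11: compute digits iteratively via d_i = x_i mod 11, x_{i+1} = (x_i − d_i)/11. The first 5 digits are (1, 0, 0, 7, 10).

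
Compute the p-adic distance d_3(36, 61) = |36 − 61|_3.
d_3(36, 61) = 1

Step 1 — x − y = 36 − 61 = -25. Step 2 — v_3(-25) = 0 (factor: -25 = −(3^0 · 25); the sign does not affect v_p). Step 3 — |x − y|_3 = 3^{0} = 1.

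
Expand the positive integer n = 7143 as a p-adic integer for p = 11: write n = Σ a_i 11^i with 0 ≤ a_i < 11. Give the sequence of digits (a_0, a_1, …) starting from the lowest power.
(a_0, a_1, …) = (4, 0, 4, 5)

Repeated division by 11 gives the digits low-to-high: 7143 = 4 + 4·11^2 + 5·11^3. Digit sequence: (4, 0, 4, 5).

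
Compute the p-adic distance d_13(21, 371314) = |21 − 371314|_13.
d_13(21, 371314) = 1/371293

Step 1 — x − y = 21 − 371314 = -371293. Step 2 — v_13(-371293) = 5 (factor: -371293 = −(13^5 · 1); the sign does not affect v_p). Step 3 — |x − y|_13 = 13^{-5} = 1/371293.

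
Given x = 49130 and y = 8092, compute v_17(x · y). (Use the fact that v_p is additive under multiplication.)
v_17(397559960) = 5

v_p(x) = 3 (factor: 49130 = 17^3 · 10); v_p(y) = 2 (factor: 8092 = 17^2 · 28). Additivity: v_p(xy) = v_p(x) + v_p(y) = 3 + 2 = 5. (Direct check: xy = 397559960 = 17^5 · (280).)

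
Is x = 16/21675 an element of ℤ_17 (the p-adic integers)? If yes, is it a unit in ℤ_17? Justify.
x ∉ ℤ_17 (v_17(x) = -2 < 0)

ℤ_17 = {x ∈ ℚ_17 : v_17(x) ≥ 0} and ℤ_17^× = {x ∈ ℤ_17 : v_17(x) = 0}. Here v_17(16/21675) = v_17(num) − v_17(den) = -2; compare against these criteria.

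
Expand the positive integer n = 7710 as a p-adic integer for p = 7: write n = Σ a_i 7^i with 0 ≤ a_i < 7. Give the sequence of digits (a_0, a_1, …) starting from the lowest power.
(a_0, a_1, …) = (3, 2, 3, 1, 3)

Repeated division by 7 gives the digits low-to-high: 7710 = 3 + 2·7^1 + 3·7^2 + 1·7^3 + 3·7^4. Digit sequence: (3, 2, 3, 1, 3).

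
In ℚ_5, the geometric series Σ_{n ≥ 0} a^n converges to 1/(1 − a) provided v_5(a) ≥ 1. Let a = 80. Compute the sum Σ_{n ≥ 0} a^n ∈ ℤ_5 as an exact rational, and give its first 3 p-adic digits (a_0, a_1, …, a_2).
Σ a^n = 1/(1 − a) = -1/79;  first 3 digits = (1, 1, 4)

v_5(a) = 1 ≥ 1, so the series converges in ℤ_5 to 1/(1 − a) = 1/(1 − 80) = -1/79. Expand this rational in ℤ_5: compute digits iteratively via d_i = x_i mod 5, x_{i+1} = (x_i − d_i)/5. The first 3 digits are (1, 1, 4).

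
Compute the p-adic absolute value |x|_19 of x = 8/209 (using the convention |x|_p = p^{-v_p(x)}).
|8/209|_19 = 19

Step 1 — compute v_19(x) by factoring powers of 19 out of the numerator and denominator: v_19(8/209) = -1. Step 2 — apply |x|_p = p^{-v_p(x)} = 19^{1} = 19.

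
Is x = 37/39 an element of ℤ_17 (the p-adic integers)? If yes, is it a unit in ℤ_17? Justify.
x ∈ ℤ_17^× (unit); v_17(x) = 0

ℤ_17 = {x ∈ ℚ_17 : v_17(x) ≥ 0} and ℤ_17^× = {x ∈ ℤ_17 : v_17(x) = 0}. Here v_17(37/39) = v_17(num) − v_17(den) = 0; compare against these criteria.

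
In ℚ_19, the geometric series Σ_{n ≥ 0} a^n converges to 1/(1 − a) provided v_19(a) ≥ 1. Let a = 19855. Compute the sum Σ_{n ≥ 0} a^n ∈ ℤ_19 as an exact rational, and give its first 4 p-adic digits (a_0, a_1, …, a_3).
Σ a^n = 1/(1 − a) = -1/19854;  first 4 digits = (1, 0, 17, 2)

v_19(a) = 2 ≥ 1, so the series converges in ℤ_19 to 1/(1 − a) = 1/(1 − 19855) = -1/19854. Expand this rational in ℤ_19: compute digits iteratively via d_i = x_i mod 19, x_{i+1} = (x_i − d_i)/19. The first 4 digits are (1, 0, 17, 2).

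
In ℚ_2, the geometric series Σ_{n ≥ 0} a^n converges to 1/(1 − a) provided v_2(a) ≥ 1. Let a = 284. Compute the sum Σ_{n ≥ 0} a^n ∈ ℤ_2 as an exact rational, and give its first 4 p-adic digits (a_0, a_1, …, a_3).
Σ a^n = 1/(1 − a) = -1/283;  first 4 digits = (1, 0, 1, 1)

v_2(a) = 2 ≥ 1, so the series converges in ℤ_2 to 1/(1 − a) = 1/(1 − 284) = -1/283. Expand this rational in ℤ_2: compute digits iteratively via d_i = x_i mod 2, x_{i+1} = (x_i − d_i)/2. The first 4 digits are (1, 0, 1, 1).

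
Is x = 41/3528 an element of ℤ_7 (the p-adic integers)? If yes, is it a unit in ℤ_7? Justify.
x ∉ ℤ_7 (v_7(x) = -2 < 0)

ℤ_7 = {x ∈ ℚ_7 : v_7(x) ≥ 0} and ℤ_7^× = {x ∈ ℤ_7 : v_7(x) = 0}. Here v_7(41/3528) = v_7(num) − v_7(den) = -2; compare against these criteria.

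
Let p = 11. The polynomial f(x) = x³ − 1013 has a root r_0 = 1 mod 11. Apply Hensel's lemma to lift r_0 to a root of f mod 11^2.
r_1 = 56 (mod 121)

Hensel: r_{i+1} = r_i − f(r_i)/f′(r_i) mod 11^{i+2}, where f′(x) = 3x². Iterate:
  r_0 = 1 (mod 11)
  r_1 = 56 (mod 121)
Final: r = 56 with f(r) ≡ 0 mod 11^2.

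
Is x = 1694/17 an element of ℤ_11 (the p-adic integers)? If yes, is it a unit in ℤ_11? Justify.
x ∈ ℤ_11 but not a unit; v_11(x) = 2 > 0

ℤ_11 = {x ∈ ℚ_11 : v_11(x) ≥ 0} and ℤ_11^× = {x ∈ ℤ_11 : v_11(x) = 0}. Here v_11(1694/17) = v_11(num) − v_11(den) = 2; compare against these criteria.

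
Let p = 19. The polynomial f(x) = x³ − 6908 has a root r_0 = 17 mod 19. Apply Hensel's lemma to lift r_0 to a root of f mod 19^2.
r_1 = 93 (mod 361)

Hensel: r_{i+1} = r_i − f(r_i)/f′(r_i) mod 19^{i+2}, where f′(x) = 3x². Iterate:
  r_0 = 17 (mod 19)
  r_1 = 93 (mod 361)
Final: r = 93 with f(r) ≡ 0 mod 19^2.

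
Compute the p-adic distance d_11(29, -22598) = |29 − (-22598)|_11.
d_11(29, -22598) = 1/1331

Step 1 — x − y = 29 − (-22598) = 22627. Step 2 — v_11(22627) = 3 (factor: 22627 = (11^3 · 17); the sign does not affect v_p). Step 3 — |x − y|_11 = 11^{-3} = 1/1331.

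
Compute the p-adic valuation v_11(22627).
v_11(22627) = 3

v_11(n) is the largest exponent k such that 11^k divides n. Factor out: 22627 = 11^3 · 17. (Sign doesn't affect v_p.) So v_11(22627) = 3.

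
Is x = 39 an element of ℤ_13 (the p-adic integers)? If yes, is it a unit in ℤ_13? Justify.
x ∈ ℤ_13 but not a unit; v_13(x) = 1 > 0

ℤ_13 = {x ∈ ℚ_13 : v_13(x) ≥ 0} and ℤ_13^× = {x ∈ ℤ_13 : v_13(x) = 0}. Here v_13(39) = v_13(num) − v_13(den) = 1; compare against these criteria.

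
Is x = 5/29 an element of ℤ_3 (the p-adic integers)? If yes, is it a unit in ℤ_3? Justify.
x ∈ ℤ_3^× (unit); v_3(x) = 0

ℤ_3 = {x ∈ ℚ_3 : v_3(x) ≥ 0} and ℤ_3^× = {x ∈ ℤ_3 : v_3(x) = 0}. Here v_3(5/29) = v_3(num) − v_3(den) = 0; compare against these criteria.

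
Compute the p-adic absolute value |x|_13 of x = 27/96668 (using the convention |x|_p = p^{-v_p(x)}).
|27/96668|_13 = 2197

Step 1 — compute v_13(x) by factoring powers of 13 out of the numerator and denominator: v_13(27/96668) = -3. Step 2 — apply |x|_p = p^{-v_p(x)} = 13^{3} = 2197.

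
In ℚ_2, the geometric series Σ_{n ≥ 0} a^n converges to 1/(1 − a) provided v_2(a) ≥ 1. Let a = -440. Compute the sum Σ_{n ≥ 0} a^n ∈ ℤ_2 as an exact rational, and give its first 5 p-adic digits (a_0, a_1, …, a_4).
Σ a^n = 1/(1 − a) = 1/441;  first 5 digits = (1, 0, 0, 1, 0)

v_2(a) = 3 ≥ 1, so the series converges in ℤ_2 to 1/(1 − a) = 1/(1 − (-440)) = 1/441. Expand this rational in ℤ_2: compute digits iteratively via d_i = x_i mod 2, x_{i+1} = (x_i − d_i)/2. The first 5 digits are (1, 0, 0, 1, 0).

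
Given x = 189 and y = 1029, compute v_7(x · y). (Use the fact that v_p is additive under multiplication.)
v_7(194481) = 4

v_p(x) = 1 (factor: 189 = 7^1 · 27); v_p(y) = 3 (factor: 1029 = 7^3 · 3). Additivity: v_p(xy) = v_p(x) + v_p(y) = 1 + 3 = 4. (Direct check: xy = 194481 = 7^4 · (81).)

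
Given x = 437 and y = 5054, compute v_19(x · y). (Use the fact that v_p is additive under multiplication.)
v_19(2208598) = 3

v_p(x) = 1 (factor: 437 = 19^1 · 23); v_p(y) = 2 (factor: 5054 = 19^2 · 14). Additivity: v_p(xy) = v_p(x) + v_p(y) = 1 + 2 = 3. (Direct check: xy = 2208598 = 19^3 · (322).)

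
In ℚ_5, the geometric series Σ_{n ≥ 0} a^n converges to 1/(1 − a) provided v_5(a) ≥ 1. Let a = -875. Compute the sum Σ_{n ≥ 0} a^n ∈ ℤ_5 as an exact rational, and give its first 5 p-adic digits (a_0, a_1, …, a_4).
Σ a^n = 1/(1 − a) = 1/876;  first 5 digits = (1, 0, 0, 3, 3)

v_5(a) = 3 ≥ 1, so the series converges in ℤ_5 to 1/(1 − a) = 1/(1 − (-875)) = 1/876. Expand this rational in ℤ_5: compute digits iteratively via d_i = x_i mod 5, x_{i+1} = (x_i − d_i)/5. The first 5 digits are (1, 0, 0, 3, 3).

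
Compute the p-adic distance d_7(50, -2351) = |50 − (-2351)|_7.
d_7(50, -2351) = 1/2401

Step 1 — x − y = 50 − (-2351) = 2401. Step 2 — v_7(2401) = 4 (factor: 2401 = (7^4 · 1); the sign does not affect v_p). Step 3 — |x − y|_7 = 7^{-4} = 1/2401.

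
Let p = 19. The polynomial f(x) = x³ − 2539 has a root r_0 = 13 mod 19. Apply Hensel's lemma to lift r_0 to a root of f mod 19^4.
r_3 = 23060 (mod 130321)

Hensel: r_{i+1} = r_i − f(r_i)/f′(r_i) mod 19^{i+2}, where f′(x) = 3x². Iterate:
  r_0 = 13 (mod 19)
  r_1 = 317 (mod 361)
  r_2 = 2483 (mod 6859)
  r_3 = 23060 (mod 130321)
Final: r = 23060 with f(r) ≡ 0 mod 19^4.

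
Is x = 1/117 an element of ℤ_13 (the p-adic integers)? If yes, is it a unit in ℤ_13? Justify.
x ∉ ℤ_13 (v_13(x) = -1 < 0)

ℤ_13 = {x ∈ ℚ_13 : v_13(x) ≥ 0} and ℤ_13^× = {x ∈ ℤ_13 : v_13(x) = 0}. Here v_13(1/117) = v_13(num) − v_13(den) = -1; compare against these criteria.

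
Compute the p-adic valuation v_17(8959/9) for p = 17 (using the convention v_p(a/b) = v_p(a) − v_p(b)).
v_17(8959/9) = 2

Factor powers of 17 from the numerator and denominator of the reduced fraction: 8959 = 17^2 · 31 and 9 = 17^0 · 9. Apply v_p(a/b) = v_p(a) − v_p(b): v_17(8959/9) = 2 − 0 = 2.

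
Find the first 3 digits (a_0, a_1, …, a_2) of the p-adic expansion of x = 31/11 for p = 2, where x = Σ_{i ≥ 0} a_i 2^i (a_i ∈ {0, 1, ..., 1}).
(a_0, …, a_2) = (1, 0, 1)

v_2(31/11) = 0 (numerator and denominator both coprime to 2), so x ∈ ℤ_2^×. Compute digits iteratively via a_i = x_i mod 2, x_{i+1} = (x_i − a_i)/2, with x_0 = x:
  x_0 = 31/11;  a_0 = 1;  x_1 = (x_0 − 1)/2 = 10/11
  x_1 = 10/11;  a_1 = 0;  x_2 = (x_1 − 0)/2 = 5/11
  x_2 = 5/11;  a_2 = 1;  x_3 = (x_2 − 1)/2 = -3/11
Digits: (1, 0, 1).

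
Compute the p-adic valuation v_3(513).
v_3(513) = 3

v_3(n) is the largest exponent k such that 3^k divides n. Factor out: 513 = 3^3 · 19. (Sign doesn't affect v_p.) So v_3(513) = 3.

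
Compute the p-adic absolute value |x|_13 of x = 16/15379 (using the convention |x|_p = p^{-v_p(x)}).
|16/15379|_13 = 2197

Step 1 — compute v_13(x) by factoring powers of 13 out of the numerator and denominator: v_13(16/15379) = -3. Step 2 — apply |x|_p = p^{-v_p(x)} = 13^{3} = 2197.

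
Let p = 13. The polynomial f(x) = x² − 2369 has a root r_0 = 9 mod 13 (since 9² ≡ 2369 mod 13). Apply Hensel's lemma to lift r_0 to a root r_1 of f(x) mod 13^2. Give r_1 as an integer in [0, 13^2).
r_1 = 61 (mod 169)

Hensel's recurrence: r_{i+1} = r_i − f(r_i)·(f′(r_i))^{-1} mod 13^{i+2}, with f′(x) = 2x. Iterate:
  r_0 = 9 (mod 13)
  r_1 = 61 (mod 169)
Final: r_1 = 61, and one checks f(r_1) ≡ 0 mod 13^2.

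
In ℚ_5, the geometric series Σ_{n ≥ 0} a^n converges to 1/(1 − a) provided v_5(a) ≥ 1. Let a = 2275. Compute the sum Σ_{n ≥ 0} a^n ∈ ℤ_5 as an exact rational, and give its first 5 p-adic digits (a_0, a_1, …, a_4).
Σ a^n = 1/(1 − a) = -1/2274;  first 5 digits = (1, 0, 1, 3, 4)

v_5(a) = 2 ≥ 1, so the series converges in ℤ_5 to 1/(1 − a) = 1/(1 − 2275) = -1/2274. Expand this rational in ℤ_5: compute digits iteratively via d_i = x_i mod 5, x_{i+1} = (x_i − d_i)/5. The first 5 digits are (1, 0, 1, 3, 4).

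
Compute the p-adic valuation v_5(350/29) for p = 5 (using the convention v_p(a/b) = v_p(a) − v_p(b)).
v_5(350/29) = 2

Factor powers of 5 from the numerator and denominator of the reduced fraction: 350 = 5^2 · 14 and 29 = 5^0 · 29. Apply v_p(a/b) = v_p(a) − v_p(b): v_5(350/29) = 2 − 0 = 2.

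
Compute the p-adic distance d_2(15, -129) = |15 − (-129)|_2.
d_2(15, -129) = 1/16

Step 1 — x − y = 15 − (-129) = 144. Step 2 — v_2(144) = 4 (factor: 144 = (2^4 · 9); the sign does not affect v_p). Step 3 — |x − y|_2 = 2^{-4} = 1/16.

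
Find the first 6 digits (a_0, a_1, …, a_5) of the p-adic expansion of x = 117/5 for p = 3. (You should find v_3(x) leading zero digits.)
(a_0, …, a_5) = (0, 0, 2, 2, 0, 1)

v_3(117/5) = 2, so a_0 = ... = a_1 = 0. Factor out: x = 3^2 · u with u = 13/5 a unit in ℤ_3. Expand u iteratively via a_{v+i} = u_i mod 3, u_{i+1} = (u_i − a_{v+i})/3:
  u_0 = 13/5;  a_2 = 2;  u_1 = (u_0 − 2)/3 = 1/5
  u_1 = 1/5;  a_3 = 2;  u_2 = (u_1 − 2)/3 = -3/5
  u_2 = -3/5;  a_4 = 0;  u_3 = (u_2 − 0)/3 = -1/5
  u_3 = -1/5;  a_5 = 1;  u_4 = (u_3 − 1)/3 = -2/5
Digits: (0, 0, 2, 2, 0, 1).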